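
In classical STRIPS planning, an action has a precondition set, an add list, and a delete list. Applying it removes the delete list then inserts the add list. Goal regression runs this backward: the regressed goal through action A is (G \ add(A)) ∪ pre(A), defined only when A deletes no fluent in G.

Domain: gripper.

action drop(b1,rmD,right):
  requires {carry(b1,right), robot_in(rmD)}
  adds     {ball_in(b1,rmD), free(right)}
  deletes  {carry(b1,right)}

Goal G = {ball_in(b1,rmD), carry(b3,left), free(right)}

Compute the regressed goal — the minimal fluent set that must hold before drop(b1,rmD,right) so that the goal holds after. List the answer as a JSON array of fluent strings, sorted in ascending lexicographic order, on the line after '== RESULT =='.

Regress:
  G ∩ del = {}  (empty — regression defined)
  G \ add = {ball_in(b1,rmD), carry(b3,left), free(right)} \ {ball_in(b1,rmD), free(right)} = {carry(b3,left)}
  ∪ pre   = {carry(b3,left)} ∪ {carry(b1,right), robot_in(rmD)}
          = {carry(b1,right), carry(b3,left), robot_in(rmD)}

== RESULT ==
["carry(b1,right)", "carry(b3,left)", "robot_in(rmD)"]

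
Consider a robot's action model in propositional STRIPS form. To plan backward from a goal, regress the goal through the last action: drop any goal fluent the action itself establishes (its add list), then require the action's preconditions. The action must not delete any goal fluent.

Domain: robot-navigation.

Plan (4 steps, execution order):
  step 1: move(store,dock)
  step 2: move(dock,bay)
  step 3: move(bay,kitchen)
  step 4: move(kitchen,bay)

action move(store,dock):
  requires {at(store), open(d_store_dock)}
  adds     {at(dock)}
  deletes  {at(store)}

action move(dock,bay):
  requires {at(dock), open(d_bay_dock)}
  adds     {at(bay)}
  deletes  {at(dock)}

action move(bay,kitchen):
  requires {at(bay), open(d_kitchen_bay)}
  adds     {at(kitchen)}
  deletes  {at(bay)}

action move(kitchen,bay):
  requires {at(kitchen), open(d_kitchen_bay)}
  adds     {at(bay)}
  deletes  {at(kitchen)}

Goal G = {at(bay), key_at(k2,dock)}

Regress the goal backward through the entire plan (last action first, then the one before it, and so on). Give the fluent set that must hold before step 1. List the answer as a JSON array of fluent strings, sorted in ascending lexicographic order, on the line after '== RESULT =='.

Regress step by step:
  through step 4 (move(kitchen,bay)): drop {at(bay)}, keep {key_at(k2,dock)}, require {at(kitchen), open(d_kitchen_bay)}
    → {at(kitchen), key_at(k2,dock), open(d_kitchen_bay)}
  through step 3 (move(bay,kitchen)): drop {at(kitchen)}, keep {key_at(k2,dock), open(d_kitchen_bay)}, require {at(bay), open(d_kitchen_bay)}
    → {at(bay), key_at(k2,dock), open(d_kitchen_bay)}
  through step 2 (move(dock,bay)): drop {at(bay)}, keep {key_at(k2,dock), open(d_kitchen_bay)}, require {at(dock), open(d_bay_dock)}
    → {at(dock), key_at(k2,dock), open(d_bay_dock), open(d_kitchen_bay)}
  through step 1 (move(store,dock)): drop {at(dock)}, keep {key_at(k2,dock), open(d_bay_dock), open(d_kitchen_bay)}, require {at(store), open(d_store_dock)}
    → {at(store), key_at(k2,dock), open(d_bay_dock), open(d_kitchen_bay), open(d_store_dock)}

== RESULT ==
["at(store)", "key_at(k2,dock)", "open(d_bay_dock)", "open(d_kitchen_bay)", "open(d_store_dock)"]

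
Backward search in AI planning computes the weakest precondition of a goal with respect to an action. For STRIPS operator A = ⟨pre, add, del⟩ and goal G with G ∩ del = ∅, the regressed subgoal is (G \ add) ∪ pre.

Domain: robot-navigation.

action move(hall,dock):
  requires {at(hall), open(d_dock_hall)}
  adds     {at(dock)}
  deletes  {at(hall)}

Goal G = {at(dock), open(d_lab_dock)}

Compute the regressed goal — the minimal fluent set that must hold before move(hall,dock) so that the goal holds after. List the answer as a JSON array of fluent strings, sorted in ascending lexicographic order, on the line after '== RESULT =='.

Compute (G \ add) ∪ pre:
  G ∩ del = {}  (empty — regression defined)
  G \ add = {at(dock), open(d_lab_dock)} \ {at(dock)} = {open(d_lab_dock)}
  ∪ pre   = {open(d_lab_dock)} ∪ {at(hall), open(d_dock_hall)}
          = {at(hall), open(d_dock_hall), open(d_lab_dock)}

== RESULT ==
["at(hall)", "open(d_dock_hall)", "open(d_lab_dock)"]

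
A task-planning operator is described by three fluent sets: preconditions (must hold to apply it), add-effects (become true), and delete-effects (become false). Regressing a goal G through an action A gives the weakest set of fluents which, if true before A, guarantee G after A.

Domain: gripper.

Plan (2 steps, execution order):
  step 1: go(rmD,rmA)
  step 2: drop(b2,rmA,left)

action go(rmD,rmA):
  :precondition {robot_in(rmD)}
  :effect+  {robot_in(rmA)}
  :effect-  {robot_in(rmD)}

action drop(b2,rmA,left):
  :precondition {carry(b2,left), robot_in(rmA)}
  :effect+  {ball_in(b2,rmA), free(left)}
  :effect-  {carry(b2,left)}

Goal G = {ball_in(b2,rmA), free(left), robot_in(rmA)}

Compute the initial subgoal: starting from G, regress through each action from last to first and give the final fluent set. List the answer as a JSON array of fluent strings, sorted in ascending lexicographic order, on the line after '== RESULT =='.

Work backward from the goal:
  through step 2 (drop(b2,rmA,left)): drop {ball_in(b2,rmA), free(left)}, keep {robot_in(rmA)}, require {carry(b2,left), robot_in(rmA)}
    → {carry(b2,left), robot_in(rmA)}
  through step 1 (go(rmD,rmA)): drop {robot_in(rmA)}, keep {carry(b2,left)}, require {robot_in(rmD)}
    → {carry(b2,left), robot_in(rmD)}

== RESULT ==
["carry(b2,left)", "robot_in(rmD)"]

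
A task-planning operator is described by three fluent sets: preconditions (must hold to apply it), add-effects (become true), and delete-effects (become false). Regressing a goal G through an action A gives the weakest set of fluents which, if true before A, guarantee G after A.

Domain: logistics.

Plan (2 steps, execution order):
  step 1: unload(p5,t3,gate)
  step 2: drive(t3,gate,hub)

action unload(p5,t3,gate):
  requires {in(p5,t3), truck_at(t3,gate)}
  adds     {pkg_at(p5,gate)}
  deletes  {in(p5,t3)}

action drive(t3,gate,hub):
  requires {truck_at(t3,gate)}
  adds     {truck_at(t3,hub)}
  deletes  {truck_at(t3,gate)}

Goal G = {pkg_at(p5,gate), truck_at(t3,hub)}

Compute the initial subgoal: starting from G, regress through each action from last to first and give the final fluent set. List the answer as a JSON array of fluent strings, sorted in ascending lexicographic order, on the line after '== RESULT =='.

Work backward from the goal:
  through step 2 (drive(t3,gate,hub)): drop {truck_at(t3,hub)}, keep {pkg_at(p5,gate)}, require {truck_at(t3,gate)}
    → {pkg_at(p5,gate), truck_at(t3,gate)}
  through step 1 (unload(p5,t3,gate)): drop {pkg_at(p5,gate)}, keep {truck_at(t3,gate)}, require {in(p5,t3), truck_at(t3,gate)}
    → {in(p5,t3), truck_at(t3,gate)}

== RESULT ==
["in(p5,t3)", "truck_at(t3,gate)"]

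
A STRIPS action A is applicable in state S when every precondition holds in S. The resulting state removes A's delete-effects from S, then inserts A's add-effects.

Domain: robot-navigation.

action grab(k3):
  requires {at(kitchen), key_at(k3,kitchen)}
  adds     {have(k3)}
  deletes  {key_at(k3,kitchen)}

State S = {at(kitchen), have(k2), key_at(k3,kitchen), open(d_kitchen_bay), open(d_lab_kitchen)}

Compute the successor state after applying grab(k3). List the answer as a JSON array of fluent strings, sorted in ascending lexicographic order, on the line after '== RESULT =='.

Compute (S \ del) ∪ add:
  pre ⊆ S: {at(kitchen), key_at(k3,kitchen)} ⊆ S  — applicable
  S \ del = {at(kitchen), have(k2), open(d_kitchen_bay), open(d_lab_kitchen)}
  ∪ add   = {at(kitchen), have(k2), have(k3), open(d_kitchen_bay), open(d_lab_kitchen)}

== RESULT ==
["at(kitchen)", "have(k2)", "have(k3)", "open(d_kitchen_bay)", "open(d_lab_kitchen)"]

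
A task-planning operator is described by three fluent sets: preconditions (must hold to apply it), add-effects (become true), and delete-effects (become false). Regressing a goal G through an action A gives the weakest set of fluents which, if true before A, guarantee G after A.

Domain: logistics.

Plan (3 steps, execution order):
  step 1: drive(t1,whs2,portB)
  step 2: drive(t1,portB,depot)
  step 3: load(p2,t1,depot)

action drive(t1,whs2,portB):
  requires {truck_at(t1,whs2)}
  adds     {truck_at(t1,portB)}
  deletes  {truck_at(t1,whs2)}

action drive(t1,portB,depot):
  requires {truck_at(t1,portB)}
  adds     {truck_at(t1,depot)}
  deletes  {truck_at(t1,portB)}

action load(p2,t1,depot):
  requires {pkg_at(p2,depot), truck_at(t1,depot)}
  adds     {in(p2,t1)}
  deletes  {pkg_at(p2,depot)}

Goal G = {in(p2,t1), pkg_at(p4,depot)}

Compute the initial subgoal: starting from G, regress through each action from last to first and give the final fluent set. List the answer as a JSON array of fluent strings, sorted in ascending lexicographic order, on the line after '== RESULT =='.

Regress step by step:
  through step 3 (load(p2,t1,depot)): drop {in(p2,t1)}, keep {pkg_at(p4,depot)}, require {pkg_at(p2,depot), truck_at(t1,depot)}
    → {pkg_at(p2,depot), pkg_at(p4,depot), truck_at(t1,depot)}
  through step 2 (drive(t1,portB,depot)): drop {truck_at(t1,depot)}, keep {pkg_at(p2,depot), pkg_at(p4,depot)}, require {truck_at(t1,portB)}
    → {pkg_at(p2,depot), pkg_at(p4,depot), truck_at(t1,portB)}
  through step 1 (drive(t1,whs2,portB)): drop {truck_at(t1,portB)}, keep {pkg_at(p2,depot), pkg_at(p4,depot)}, require {truck_at(t1,whs2)}
    → {pkg_at(p2,depot), pkg_at(p4,depot), truck_at(t1,whs2)}

== RESULT ==
["pkg_at(p2,depot)", "pkg_at(p4,depot)", "truck_at(t1,whs2)"]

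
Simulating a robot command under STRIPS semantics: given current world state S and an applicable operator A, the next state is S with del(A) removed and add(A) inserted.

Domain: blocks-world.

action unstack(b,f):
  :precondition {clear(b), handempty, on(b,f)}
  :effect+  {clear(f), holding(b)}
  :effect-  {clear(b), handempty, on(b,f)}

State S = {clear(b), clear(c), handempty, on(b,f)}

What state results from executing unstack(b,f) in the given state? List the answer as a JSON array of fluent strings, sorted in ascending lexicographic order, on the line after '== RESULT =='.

Progress:
  pre ⊆ S: {clear(b), handempty, on(b,f)} ⊆ S  — applicable
  S \ del = {clear(c)}
  ∪ add   = {clear(c), clear(f), holding(b)}

== RESULT ==
["clear(c)", "clear(f)", "holding(b)"]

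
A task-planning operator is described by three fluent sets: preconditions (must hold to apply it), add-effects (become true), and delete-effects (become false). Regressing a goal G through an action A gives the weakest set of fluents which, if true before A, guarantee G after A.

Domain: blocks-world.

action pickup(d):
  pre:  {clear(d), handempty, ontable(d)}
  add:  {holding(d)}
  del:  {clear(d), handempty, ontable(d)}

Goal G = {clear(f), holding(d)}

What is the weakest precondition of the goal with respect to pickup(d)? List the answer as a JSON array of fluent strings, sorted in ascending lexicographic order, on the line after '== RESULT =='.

Regress:
  G ∩ del = {}  (empty — regression defined)
  G \ add = {clear(f), holding(d)} \ {holding(d)} = {clear(f)}
  ∪ pre   = {clear(f)} ∪ {clear(d), handempty, ontable(d)}
          = {clear(d), clear(f), handempty, ontable(d)}

== RESULT ==
["clear(d)", "clear(f)", "handempty", "ontable(d)"]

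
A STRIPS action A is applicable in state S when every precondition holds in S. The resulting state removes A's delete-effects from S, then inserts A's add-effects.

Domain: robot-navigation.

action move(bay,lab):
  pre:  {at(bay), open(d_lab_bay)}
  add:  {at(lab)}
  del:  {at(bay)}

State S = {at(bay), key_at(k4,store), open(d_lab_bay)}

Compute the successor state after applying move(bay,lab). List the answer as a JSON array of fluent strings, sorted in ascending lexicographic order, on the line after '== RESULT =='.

Progress:
  pre ⊆ S: {at(bay), open(d_lab_bay)} ⊆ S  — applicable
  S \ del = {key_at(k4,store), open(d_lab_bay)}
  ∪ add   = {at(lab), key_at(k4,store), open(d_lab_bay)}

== RESULT ==
["at(lab)", "key_at(k4,store)", "open(d_lab_bay)"]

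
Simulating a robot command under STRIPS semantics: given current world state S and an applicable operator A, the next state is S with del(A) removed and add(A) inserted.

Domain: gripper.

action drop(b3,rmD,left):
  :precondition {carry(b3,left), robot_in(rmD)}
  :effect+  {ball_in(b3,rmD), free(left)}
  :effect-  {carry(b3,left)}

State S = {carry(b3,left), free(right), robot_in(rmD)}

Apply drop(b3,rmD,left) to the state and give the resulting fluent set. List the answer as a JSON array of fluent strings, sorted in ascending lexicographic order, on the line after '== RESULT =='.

Compute (S \ del) ∪ add:
  pre ⊆ S: {carry(b3,left), robot_in(rmD)} ⊆ S  — applicable
  S \ del = {free(right), robot_in(rmD)}
  ∪ add   = {ball_in(b3,rmD), free(left), free(right), robot_in(rmD)}

== RESULT ==
["ball_in(b3,rmD)", "free(left)", "free(right)", "robot_in(rmD)"]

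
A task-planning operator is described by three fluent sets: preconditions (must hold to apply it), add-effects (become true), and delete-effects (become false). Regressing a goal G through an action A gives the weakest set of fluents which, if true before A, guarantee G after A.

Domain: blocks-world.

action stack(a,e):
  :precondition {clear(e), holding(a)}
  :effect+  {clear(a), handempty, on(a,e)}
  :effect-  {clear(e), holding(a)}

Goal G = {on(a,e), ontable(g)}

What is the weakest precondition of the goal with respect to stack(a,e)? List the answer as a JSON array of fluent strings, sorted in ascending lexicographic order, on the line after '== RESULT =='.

Regress:
  G ∩ del = {}  (empty — regression defined)
  G \ add = {on(a,e), ontable(g)} \ {clear(a), handempty, on(a,e)} = {ontable(g)}
  ∪ pre   = {ontable(g)} ∪ {clear(e), holding(a)}
          = {clear(e), holding(a), ontable(g)}

== RESULT ==
["clear(e)", "holding(a)", "ontable(g)"]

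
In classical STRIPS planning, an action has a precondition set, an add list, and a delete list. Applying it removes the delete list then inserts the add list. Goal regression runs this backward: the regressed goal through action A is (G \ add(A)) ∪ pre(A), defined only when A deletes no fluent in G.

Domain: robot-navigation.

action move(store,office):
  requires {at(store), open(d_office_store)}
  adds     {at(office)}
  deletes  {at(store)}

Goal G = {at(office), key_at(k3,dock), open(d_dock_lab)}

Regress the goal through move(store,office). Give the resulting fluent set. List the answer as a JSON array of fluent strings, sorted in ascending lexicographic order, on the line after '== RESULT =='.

Compute (G \ add) ∪ pre:
  G ∩ del = {}  (empty — regression defined)
  G \ add = {at(office), key_at(k3,dock), open(d_dock_lab)} \ {at(office)} = {key_at(k3,dock), open(d_dock_lab)}
  ∪ pre   = {key_at(k3,dock), open(d_dock_lab)} ∪ {at(store), open(d_office_store)}
          = {at(store), key_at(k3,dock), open(d_dock_lab), open(d_office_store)}

== RESULT ==
["at(store)", "key_at(k3,dock)", "open(d_dock_lab)", "open(d_office_store)"]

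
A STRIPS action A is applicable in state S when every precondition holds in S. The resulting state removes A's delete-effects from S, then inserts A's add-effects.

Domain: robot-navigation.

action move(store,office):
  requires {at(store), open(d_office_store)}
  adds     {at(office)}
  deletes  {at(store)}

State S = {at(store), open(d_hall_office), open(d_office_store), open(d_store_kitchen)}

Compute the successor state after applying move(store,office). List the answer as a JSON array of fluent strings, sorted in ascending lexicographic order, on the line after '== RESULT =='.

Progress:
  pre ⊆ S: {at(store), open(d_office_store)} ⊆ S  — applicable
  S \ del = {open(d_hall_office), open(d_office_store), open(d_store_kitchen)}
  ∪ add   = {at(office), open(d_hall_office), open(d_office_store), open(d_store_kitchen)}

== RESULT ==
["at(office)", "open(d_hall_office)", "open(d_office_store)", "open(d_store_kitchen)"]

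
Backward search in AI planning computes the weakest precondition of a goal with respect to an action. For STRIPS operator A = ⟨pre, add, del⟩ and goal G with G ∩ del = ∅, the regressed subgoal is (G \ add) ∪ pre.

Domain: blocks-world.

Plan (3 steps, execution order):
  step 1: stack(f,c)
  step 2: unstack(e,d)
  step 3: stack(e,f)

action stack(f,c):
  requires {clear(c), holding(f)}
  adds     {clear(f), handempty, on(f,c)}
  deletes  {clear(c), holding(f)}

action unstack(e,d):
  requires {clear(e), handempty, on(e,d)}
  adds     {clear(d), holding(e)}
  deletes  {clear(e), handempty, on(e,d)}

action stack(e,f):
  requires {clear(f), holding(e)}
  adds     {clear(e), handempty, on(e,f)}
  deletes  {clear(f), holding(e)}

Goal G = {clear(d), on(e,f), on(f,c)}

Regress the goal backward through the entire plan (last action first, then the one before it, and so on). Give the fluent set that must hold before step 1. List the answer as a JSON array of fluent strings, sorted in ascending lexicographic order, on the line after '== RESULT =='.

Work backward from the goal:
  through step 3 (stack(e,f)): drop {on(e,f)}, keep {clear(d), on(f,c)}, require {clear(f), holding(e)}
    → {clear(d), clear(f), holding(e), on(f,c)}
  through step 2 (unstack(e,d)): drop {clear(d), holding(e)}, keep {clear(f), on(f,c)}, require {clear(e), handempty, on(e,d)}
    → {clear(e), clear(f), handempty, on(e,d), on(f,c)}
  through step 1 (stack(f,c)): drop {clear(f), handempty, on(f,c)}, keep {clear(e), on(e,d)}, require {clear(c), holding(f)}
    → {clear(c), clear(e), holding(f), on(e,d)}

== RESULT ==
["clear(c)", "clear(e)", "holding(f)", "on(e,d)"]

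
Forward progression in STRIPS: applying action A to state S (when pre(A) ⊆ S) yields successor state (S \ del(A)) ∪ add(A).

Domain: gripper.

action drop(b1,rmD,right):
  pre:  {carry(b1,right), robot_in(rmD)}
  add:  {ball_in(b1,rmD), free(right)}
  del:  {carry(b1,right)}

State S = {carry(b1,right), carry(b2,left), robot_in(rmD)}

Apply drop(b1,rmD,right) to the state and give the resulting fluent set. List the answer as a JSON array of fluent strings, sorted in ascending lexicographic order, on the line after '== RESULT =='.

Progress:
  pre ⊆ S: {carry(b1,right), robot_in(rmD)} ⊆ S  — applicable
  S \ del = {carry(b2,left), robot_in(rmD)}
  ∪ add   = {ball_in(b1,rmD), carry(b2,left), free(right), robot_in(rmD)}

== RESULT ==
["ball_in(b1,rmD)", "carry(b2,left)", "free(right)", "robot_in(rmD)"]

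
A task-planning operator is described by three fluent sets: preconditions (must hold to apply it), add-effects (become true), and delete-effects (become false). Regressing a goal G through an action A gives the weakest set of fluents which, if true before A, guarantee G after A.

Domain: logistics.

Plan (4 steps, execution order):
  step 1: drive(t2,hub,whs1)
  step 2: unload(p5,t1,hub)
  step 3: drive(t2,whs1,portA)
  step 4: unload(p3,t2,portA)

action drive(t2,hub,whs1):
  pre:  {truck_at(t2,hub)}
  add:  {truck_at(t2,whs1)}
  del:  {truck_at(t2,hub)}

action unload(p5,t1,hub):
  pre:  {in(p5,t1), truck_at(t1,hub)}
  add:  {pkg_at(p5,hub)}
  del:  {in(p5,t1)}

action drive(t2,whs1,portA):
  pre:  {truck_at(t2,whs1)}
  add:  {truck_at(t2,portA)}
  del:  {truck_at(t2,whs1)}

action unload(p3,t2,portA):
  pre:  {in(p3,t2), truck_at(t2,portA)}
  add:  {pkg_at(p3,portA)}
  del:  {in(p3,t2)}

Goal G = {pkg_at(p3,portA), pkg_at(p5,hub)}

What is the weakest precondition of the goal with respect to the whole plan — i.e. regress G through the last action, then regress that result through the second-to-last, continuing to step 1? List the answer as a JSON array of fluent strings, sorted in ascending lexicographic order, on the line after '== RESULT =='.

Work backward from the goal:
  through step 4 (unload(p3,t2,portA)): drop {pkg_at(p3,portA)}, keep {pkg_at(p5,hub)}, require {in(p3,t2), truck_at(t2,portA)}
    → {in(p3,t2), pkg_at(p5,hub), truck_at(t2,portA)}
  through step 3 (drive(t2,whs1,portA)): drop {truck_at(t2,portA)}, keep {in(p3,t2), pkg_at(p5,hub)}, require {truck_at(t2,whs1)}
    → {in(p3,t2), pkg_at(p5,hub), truck_at(t2,whs1)}
  through step 2 (unload(p5,t1,hub)): drop {pkg_at(p5,hub)}, keep {in(p3,t2), truck_at(t2,whs1)}, require {in(p5,t1), truck_at(t1,hub)}
    → {in(p3,t2), in(p5,t1), truck_at(t1,hub), truck_at(t2,whs1)}
  through step 1 (drive(t2,hub,whs1)): drop {truck_at(t2,whs1)}, keep {in(p3,t2), in(p5,t1), truck_at(t1,hub)}, require {truck_at(t2,hub)}
    → {in(p3,t2), in(p5,t1), truck_at(t1,hub), truck_at(t2,hub)}

== RESULT ==
["in(p3,t2)", "in(p5,t1)", "truck_at(t1,hub)", "truck_at(t2,hub)"]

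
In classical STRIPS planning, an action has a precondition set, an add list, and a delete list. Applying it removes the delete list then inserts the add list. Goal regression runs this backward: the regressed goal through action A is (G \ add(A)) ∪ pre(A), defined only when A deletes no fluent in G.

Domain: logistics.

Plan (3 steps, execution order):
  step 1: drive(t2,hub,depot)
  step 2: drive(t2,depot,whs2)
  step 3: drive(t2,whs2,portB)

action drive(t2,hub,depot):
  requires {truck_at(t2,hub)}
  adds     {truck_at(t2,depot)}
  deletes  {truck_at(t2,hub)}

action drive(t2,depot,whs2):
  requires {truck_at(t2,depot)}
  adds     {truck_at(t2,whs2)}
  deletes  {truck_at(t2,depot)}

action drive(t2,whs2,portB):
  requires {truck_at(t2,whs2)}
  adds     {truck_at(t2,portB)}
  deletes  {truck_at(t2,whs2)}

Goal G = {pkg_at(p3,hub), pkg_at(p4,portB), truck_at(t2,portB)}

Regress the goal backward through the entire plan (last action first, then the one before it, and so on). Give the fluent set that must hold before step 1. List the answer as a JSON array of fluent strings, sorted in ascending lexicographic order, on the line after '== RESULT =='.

Regress step by step:
  through step 3 (drive(t2,whs2,portB)): drop {truck_at(t2,portB)}, keep {pkg_at(p3,hub), pkg_at(p4,portB)}, require {truck_at(t2,whs2)}
    → {pkg_at(p3,hub), pkg_at(p4,portB), truck_at(t2,whs2)}
  through step 2 (drive(t2,depot,whs2)): drop {truck_at(t2,whs2)}, keep {pkg_at(p3,hub), pkg_at(p4,portB)}, require {truck_at(t2,depot)}
    → {pkg_at(p3,hub), pkg_at(p4,portB), truck_at(t2,depot)}
  through step 1 (drive(t2,hub,depot)): drop {truck_at(t2,depot)}, keep {pkg_at(p3,hub), pkg_at(p4,portB)}, require {truck_at(t2,hub)}
    → {pkg_at(p3,hub), pkg_at(p4,portB), truck_at(t2,hub)}

== RESULT ==
["pkg_at(p3,hub)", "pkg_at(p4,portB)", "truck_at(t2,hub)"]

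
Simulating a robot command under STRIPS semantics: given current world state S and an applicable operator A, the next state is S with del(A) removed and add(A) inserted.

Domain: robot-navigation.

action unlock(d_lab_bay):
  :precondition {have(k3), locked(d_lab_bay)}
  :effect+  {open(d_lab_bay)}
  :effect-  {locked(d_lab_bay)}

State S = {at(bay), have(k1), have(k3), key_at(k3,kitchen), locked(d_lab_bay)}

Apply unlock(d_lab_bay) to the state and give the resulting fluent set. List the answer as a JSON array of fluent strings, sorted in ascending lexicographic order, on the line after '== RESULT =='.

Compute (S \ del) ∪ add:
  pre ⊆ S: {have(k3), locked(d_lab_bay)} ⊆ S  — applicable
  S \ del = {at(bay), have(k1), have(k3), key_at(k3,kitchen)}
  ∪ add   = {at(bay), have(k1), have(k3), key_at(k3,kitchen), open(d_lab_bay)}

== RESULT ==
["at(bay)", "have(k1)", "have(k3)", "key_at(k3,kitchen)", "open(d_lab_bay)"]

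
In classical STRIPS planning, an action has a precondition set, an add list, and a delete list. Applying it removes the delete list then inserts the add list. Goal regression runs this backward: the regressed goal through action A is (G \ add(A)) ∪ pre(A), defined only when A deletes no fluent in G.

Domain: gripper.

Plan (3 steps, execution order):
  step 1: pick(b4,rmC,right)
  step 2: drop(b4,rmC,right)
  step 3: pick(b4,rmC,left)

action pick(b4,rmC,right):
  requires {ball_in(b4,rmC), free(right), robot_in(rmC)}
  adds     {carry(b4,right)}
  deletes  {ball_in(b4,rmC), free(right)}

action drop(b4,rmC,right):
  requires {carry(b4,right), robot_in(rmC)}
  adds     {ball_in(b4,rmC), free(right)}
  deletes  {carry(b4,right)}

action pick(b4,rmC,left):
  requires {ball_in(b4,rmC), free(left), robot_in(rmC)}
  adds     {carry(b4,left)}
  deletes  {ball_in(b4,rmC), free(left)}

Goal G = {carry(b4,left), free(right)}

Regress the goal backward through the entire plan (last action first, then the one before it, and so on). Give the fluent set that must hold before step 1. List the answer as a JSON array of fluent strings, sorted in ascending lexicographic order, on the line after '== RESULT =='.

Regress step by step:
  through step 3 (pick(b4,rmC,left)): drop {carry(b4,left)}, keep {free(right)}, require {ball_in(b4,rmC), free(left), robot_in(rmC)}
    → {ball_in(b4,rmC), free(left), free(right), robot_in(rmC)}
  through step 2 (drop(b4,rmC,right)): drop {ball_in(b4,rmC), free(right)}, keep {free(left), robot_in(rmC)}, require {carry(b4,right), robot_in(rmC)}
    → {carry(b4,right), free(left), robot_in(rmC)}
  through step 1 (pick(b4,rmC,right)): drop {carry(b4,right)}, keep {free(left), robot_in(rmC)}, require {ball_in(b4,rmC), free(right), robot_in(rmC)}
    → {ball_in(b4,rmC), free(left), free(right), robot_in(rmC)}

== RESULT ==
["ball_in(b4,rmC)", "free(left)", "free(right)", "robot_in(rmC)"]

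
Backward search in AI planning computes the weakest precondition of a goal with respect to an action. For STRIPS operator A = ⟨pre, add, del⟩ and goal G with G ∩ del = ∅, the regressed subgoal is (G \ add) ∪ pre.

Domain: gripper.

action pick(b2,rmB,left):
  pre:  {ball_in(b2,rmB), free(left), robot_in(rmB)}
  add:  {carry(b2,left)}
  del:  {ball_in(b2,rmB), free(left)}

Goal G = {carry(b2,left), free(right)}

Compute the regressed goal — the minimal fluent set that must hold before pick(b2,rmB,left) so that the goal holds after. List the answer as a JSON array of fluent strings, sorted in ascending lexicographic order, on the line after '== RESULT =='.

Regress:
  G ∩ del = {}  (empty — regression defined)
  G \ add = {carry(b2,left), free(right)} \ {carry(b2,left)} = {free(right)}
  ∪ pre   = {free(right)} ∪ {ball_in(b2,rmB), free(left), robot_in(rmB)}
          = {ball_in(b2,rmB), free(left), free(right), robot_in(rmB)}

== RESULT ==
["ball_in(b2,rmB)", "free(left)", "free(right)", "robot_in(rmB)"]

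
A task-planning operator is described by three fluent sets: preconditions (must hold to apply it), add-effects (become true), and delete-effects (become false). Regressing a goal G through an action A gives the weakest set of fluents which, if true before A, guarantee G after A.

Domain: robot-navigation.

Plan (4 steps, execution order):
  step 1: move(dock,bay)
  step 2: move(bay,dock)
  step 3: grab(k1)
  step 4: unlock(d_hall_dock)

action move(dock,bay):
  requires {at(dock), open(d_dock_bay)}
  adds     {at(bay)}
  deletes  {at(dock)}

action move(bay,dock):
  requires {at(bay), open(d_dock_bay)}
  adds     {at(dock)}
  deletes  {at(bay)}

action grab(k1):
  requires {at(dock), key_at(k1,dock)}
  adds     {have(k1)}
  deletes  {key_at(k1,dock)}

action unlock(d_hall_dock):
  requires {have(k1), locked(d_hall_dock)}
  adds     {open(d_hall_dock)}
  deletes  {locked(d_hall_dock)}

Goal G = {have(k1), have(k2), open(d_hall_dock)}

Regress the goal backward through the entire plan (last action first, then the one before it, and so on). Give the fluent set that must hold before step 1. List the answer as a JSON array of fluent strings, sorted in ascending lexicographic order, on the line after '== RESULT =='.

Regress step by step:
  through step 4 (unlock(d_hall_dock)): drop {open(d_hall_dock)}, keep {have(k1), have(k2)}, require {have(k1), locked(d_hall_dock)}
    → {have(k1), have(k2), locked(d_hall_dock)}
  through step 3 (grab(k1)): drop {have(k1)}, keep {have(k2), locked(d_hall_dock)}, require {at(dock), key_at(k1,dock)}
    → {at(dock), have(k2), key_at(k1,dock), locked(d_hall_dock)}
  through step 2 (move(bay,dock)): drop {at(dock)}, keep {have(k2), key_at(k1,dock), locked(d_hall_dock)}, require {at(bay), open(d_dock_bay)}
    → {at(bay), have(k2), key_at(k1,dock), locked(d_hall_dock), open(d_dock_bay)}
  through step 1 (move(dock,bay)): drop {at(bay)}, keep {have(k2), key_at(k1,dock), locked(d_hall_dock), open(d_dock_bay)}, require {at(dock), open(d_dock_bay)}
    → {at(dock), have(k2), key_at(k1,dock), locked(d_hall_dock), open(d_dock_bay)}

== RESULT ==
["at(dock)", "have(k2)", "key_at(k1,dock)", "locked(d_hall_dock)", "open(d_dock_bay)"]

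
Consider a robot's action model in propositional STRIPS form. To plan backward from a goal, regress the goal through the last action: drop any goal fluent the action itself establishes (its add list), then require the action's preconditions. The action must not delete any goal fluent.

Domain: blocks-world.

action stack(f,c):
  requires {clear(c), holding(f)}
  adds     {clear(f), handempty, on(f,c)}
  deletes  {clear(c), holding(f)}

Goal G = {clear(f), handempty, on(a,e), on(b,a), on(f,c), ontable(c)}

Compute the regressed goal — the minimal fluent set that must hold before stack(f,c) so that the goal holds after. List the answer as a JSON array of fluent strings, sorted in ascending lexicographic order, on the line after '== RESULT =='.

Compute (G \ add) ∪ pre:
  G ∩ del = {}  (empty — regression defined)
  G \ add = {clear(f), handempty, on(a,e), on(b,a), on(f,c), ontable(c)} \ {clear(f), handempty, on(f,c)} = {on(a,e), on(b,a), ontable(c)}
  ∪ pre   = {on(a,e), on(b,a), ontable(c)} ∪ {clear(c), holding(f)}
          = {clear(c), holding(f), on(a,e), on(b,a), ontable(c)}

== RESULT ==
["clear(c)", "holding(f)", "on(a,e)", "on(b,a)", "ontable(c)"]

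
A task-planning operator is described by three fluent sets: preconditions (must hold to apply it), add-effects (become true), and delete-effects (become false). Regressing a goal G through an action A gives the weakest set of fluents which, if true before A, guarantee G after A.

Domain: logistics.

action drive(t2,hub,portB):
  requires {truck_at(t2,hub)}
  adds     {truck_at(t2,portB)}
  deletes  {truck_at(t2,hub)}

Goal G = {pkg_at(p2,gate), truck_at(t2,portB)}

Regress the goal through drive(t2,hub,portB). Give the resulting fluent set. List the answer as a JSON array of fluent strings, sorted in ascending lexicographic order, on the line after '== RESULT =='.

Regress:
  G ∩ del = {}  (empty — regression defined)
  G \ add = {pkg_at(p2,gate), truck_at(t2,portB)} \ {truck_at(t2,portB)} = {pkg_at(p2,gate)}
  ∪ pre   = {pkg_at(p2,gate)} ∪ {truck_at(t2,hub)}
          = {pkg_at(p2,gate), truck_at(t2,hub)}

== RESULT ==
["pkg_at(p2,gate)", "truck_at(t2,hub)"]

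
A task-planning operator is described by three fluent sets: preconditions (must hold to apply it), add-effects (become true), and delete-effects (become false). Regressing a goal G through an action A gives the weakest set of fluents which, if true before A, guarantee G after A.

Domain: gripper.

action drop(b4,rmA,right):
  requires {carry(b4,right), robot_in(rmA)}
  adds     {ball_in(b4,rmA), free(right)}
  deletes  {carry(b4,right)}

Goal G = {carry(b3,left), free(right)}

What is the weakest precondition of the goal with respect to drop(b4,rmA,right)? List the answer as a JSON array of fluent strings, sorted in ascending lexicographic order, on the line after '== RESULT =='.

Compute (G \ add) ∪ pre:
  G ∩ del = {}  (empty — regression defined)
  G \ add = {carry(b3,left), free(right)} \ {ball_in(b4,rmA), free(right)} = {carry(b3,left)}
  ∪ pre   = {carry(b3,left)} ∪ {carry(b4,right), robot_in(rmA)}
          = {carry(b3,left), carry(b4,right), robot_in(rmA)}

== RESULT ==
["carry(b3,left)", "carry(b4,right)", "robot_in(rmA)"]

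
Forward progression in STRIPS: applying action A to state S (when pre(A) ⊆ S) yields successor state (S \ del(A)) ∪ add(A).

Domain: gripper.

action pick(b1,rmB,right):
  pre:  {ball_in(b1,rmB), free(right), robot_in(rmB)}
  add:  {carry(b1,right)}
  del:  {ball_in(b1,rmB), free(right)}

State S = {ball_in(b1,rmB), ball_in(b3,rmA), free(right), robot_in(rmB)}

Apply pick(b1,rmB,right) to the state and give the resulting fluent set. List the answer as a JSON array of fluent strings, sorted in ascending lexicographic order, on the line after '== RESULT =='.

Compute (S \ del) ∪ add:
  pre ⊆ S: {ball_in(b1,rmB), free(right), robot_in(rmB)} ⊆ S  — applicable
  S \ del = {ball_in(b3,rmA), robot_in(rmB)}
  ∪ add   = {ball_in(b3,rmA), carry(b1,right), robot_in(rmB)}

== RESULT ==
["ball_in(b3,rmA)", "carry(b1,right)", "robot_in(rmB)"]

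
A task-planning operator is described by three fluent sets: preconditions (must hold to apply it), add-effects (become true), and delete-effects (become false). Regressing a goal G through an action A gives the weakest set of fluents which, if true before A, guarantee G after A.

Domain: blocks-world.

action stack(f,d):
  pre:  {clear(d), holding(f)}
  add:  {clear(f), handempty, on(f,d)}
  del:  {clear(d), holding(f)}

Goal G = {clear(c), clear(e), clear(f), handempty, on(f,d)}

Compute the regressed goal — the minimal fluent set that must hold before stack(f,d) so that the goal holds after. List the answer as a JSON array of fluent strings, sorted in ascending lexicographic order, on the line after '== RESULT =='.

Compute (G \ add) ∪ pre:
  G ∩ del = {}  (empty — regression defined)
  G \ add = {clear(c), clear(e), clear(f), handempty, on(f,d)} \ {clear(f), handempty, on(f,d)} = {clear(c), clear(e)}
  ∪ pre   = {clear(c), clear(e)} ∪ {clear(d), holding(f)}
          = {clear(c), clear(d), clear(e), holding(f)}

== RESULT ==
["clear(c)", "clear(d)", "clear(e)", "holding(f)"]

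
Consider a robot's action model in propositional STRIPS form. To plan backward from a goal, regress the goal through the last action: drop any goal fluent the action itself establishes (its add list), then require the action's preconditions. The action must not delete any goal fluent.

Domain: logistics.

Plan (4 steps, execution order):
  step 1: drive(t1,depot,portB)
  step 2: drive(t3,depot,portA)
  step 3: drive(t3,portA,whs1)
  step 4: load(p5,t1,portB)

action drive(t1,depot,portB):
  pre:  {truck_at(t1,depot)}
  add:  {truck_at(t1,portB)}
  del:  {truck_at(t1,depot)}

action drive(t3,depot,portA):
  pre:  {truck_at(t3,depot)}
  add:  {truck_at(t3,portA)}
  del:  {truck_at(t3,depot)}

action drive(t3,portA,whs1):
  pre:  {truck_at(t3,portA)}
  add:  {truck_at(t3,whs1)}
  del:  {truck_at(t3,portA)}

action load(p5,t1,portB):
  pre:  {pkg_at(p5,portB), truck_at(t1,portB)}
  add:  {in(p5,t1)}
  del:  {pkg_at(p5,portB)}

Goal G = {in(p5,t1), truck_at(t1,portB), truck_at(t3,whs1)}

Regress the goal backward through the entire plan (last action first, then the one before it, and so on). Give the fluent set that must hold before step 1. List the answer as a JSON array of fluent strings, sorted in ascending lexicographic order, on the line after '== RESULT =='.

Regress step by step:
  through step 4 (load(p5,t1,portB)): drop {in(p5,t1)}, keep {truck_at(t1,portB), truck_at(t3,whs1)}, require {pkg_at(p5,portB), truck_at(t1,portB)}
    → {pkg_at(p5,portB), truck_at(t1,portB), truck_at(t3,whs1)}
  through step 3 (drive(t3,portA,whs1)): drop {truck_at(t3,whs1)}, keep {pkg_at(p5,portB), truck_at(t1,portB)}, require {truck_at(t3,portA)}
    → {pkg_at(p5,portB), truck_at(t1,portB), truck_at(t3,portA)}
  through step 2 (drive(t3,depot,portA)): drop {truck_at(t3,portA)}, keep {pkg_at(p5,portB), truck_at(t1,portB)}, require {truck_at(t3,depot)}
    → {pkg_at(p5,portB), truck_at(t1,portB), truck_at(t3,depot)}
  through step 1 (drive(t1,depot,portB)): drop {truck_at(t1,portB)}, keep {pkg_at(p5,portB), truck_at(t3,depot)}, require {truck_at(t1,depot)}
    → {pkg_at(p5,portB), truck_at(t1,depot), truck_at(t3,depot)}

== RESULT ==
["pkg_at(p5,portB)", "truck_at(t1,depot)", "truck_at(t3,depot)"]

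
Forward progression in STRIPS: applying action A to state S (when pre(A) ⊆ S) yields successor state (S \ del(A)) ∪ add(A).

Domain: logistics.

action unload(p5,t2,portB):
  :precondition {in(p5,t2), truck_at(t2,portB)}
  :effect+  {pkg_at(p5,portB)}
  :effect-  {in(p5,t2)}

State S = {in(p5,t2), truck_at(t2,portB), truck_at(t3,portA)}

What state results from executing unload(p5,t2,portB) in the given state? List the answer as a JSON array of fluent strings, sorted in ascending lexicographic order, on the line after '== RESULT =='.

Progress:
  pre ⊆ S: {in(p5,t2), truck_at(t2,portB)} ⊆ S  — applicable
  S \ del = {truck_at(t2,portB), truck_at(t3,portA)}
  ∪ add   = {pkg_at(p5,portB), truck_at(t2,portB), truck_at(t3,portA)}

== RESULT ==
["pkg_at(p5,portB)", "truck_at(t2,portB)", "truck_at(t3,portA)"]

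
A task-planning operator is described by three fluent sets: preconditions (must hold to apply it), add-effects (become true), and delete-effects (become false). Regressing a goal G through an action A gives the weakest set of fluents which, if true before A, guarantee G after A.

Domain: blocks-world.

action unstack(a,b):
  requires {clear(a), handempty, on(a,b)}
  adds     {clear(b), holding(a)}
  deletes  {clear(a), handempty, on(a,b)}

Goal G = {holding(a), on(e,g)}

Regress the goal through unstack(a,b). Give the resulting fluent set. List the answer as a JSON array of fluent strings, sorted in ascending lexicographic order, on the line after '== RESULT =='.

Regress:
  G ∩ del = {}  (empty — regression defined)
  G \ add = {holding(a), on(e,g)} \ {clear(b), holding(a)} = {on(e,g)}
  ∪ pre   = {on(e,g)} ∪ {clear(a), handempty, on(a,b)}
          = {clear(a), handempty, on(a,b), on(e,g)}

== RESULT ==
["clear(a)", "handempty", "on(a,b)", "on(e,g)"]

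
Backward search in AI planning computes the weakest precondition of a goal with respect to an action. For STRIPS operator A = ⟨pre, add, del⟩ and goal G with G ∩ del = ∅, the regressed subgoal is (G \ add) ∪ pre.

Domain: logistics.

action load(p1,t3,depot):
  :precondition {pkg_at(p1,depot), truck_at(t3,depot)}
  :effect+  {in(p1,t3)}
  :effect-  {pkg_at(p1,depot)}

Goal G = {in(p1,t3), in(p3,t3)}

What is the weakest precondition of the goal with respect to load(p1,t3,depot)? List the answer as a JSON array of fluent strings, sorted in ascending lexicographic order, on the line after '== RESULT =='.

Regress:
  G ∩ del = {}  (empty — regression defined)
  G \ add = {in(p1,t3), in(p3,t3)} \ {in(p1,t3)} = {in(p3,t3)}
  ∪ pre   = {in(p3,t3)} ∪ {pkg_at(p1,depot), truck_at(t3,depot)}
          = {in(p3,t3), pkg_at(p1,depot), truck_at(t3,depot)}

== RESULT ==
["in(p3,t3)", "pkg_at(p1,depot)", "truck_at(t3,depot)"]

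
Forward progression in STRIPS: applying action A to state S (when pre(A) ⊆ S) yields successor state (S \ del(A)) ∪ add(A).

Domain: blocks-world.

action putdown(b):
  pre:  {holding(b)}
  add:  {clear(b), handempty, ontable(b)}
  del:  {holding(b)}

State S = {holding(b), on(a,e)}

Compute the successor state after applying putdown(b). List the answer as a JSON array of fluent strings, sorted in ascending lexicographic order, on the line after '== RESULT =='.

Compute (S \ del) ∪ add:
  pre ⊆ S: {holding(b)} ⊆ S  — applicable
  S \ del = {on(a,e)}
  ∪ add   = {clear(b), handempty, on(a,e), ontable(b)}

== RESULT ==
["clear(b)", "handempty", "on(a,e)", "ontable(b)"]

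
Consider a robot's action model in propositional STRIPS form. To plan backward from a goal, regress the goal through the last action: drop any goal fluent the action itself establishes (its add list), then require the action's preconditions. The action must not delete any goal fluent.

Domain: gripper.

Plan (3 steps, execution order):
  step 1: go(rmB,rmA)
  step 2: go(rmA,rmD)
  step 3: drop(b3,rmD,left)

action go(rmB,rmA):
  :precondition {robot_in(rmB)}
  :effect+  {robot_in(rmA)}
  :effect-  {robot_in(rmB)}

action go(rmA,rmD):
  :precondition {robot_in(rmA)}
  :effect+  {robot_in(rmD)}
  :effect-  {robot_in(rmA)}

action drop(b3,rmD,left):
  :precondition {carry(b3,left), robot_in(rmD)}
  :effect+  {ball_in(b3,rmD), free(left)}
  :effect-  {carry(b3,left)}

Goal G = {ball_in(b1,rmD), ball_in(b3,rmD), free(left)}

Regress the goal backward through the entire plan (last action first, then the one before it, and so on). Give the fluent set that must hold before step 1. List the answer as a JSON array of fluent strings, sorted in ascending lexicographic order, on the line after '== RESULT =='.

Regress step by step:
  through step 3 (drop(b3,rmD,left)): drop {ball_in(b3,rmD), free(left)}, keep {ball_in(b1,rmD)}, require {carry(b3,left), robot_in(rmD)}
    → {ball_in(b1,rmD), carry(b3,left), robot_in(rmD)}
  through step 2 (go(rmA,rmD)): drop {robot_in(rmD)}, keep {ball_in(b1,rmD), carry(b3,left)}, require {robot_in(rmA)}
    → {ball_in(b1,rmD), carry(b3,left), robot_in(rmA)}
  through step 1 (go(rmB,rmA)): drop {robot_in(rmA)}, keep {ball_in(b1,rmD), carry(b3,left)}, require {robot_in(rmB)}
    → {ball_in(b1,rmD), carry(b3,left), robot_in(rmB)}

== RESULT ==
["ball_in(b1,rmD)", "carry(b3,left)", "robot_in(rmB)"]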